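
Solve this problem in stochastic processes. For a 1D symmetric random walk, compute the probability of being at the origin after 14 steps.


P(S(14) = 0) = C(14,7) / 4^7
= 3432 / 16384
= 0.2095

0.2095


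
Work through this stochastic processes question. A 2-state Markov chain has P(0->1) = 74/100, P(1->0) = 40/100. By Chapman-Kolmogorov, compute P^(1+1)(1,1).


P^2 = P^1 * P^1
Computing via matrix multiplication of the transition matrix.
Entry (1,1) of P^2 = 0.6560

0.6560


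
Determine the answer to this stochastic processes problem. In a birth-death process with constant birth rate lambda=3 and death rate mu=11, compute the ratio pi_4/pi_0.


For birth-death process, pi_n/pi_0 = (lambda/mu)^n
= (3/11)^4
= 0.0055

0.0055


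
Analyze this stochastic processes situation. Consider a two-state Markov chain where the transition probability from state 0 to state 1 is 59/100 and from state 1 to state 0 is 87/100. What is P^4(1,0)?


Computing P^4 by matrix multiplication.
P = [[0.4100, 0.5900], [0.8700, 0.1300]]
After raising P to the power 4:
P^4(1,0) = 0.5692

0.5692


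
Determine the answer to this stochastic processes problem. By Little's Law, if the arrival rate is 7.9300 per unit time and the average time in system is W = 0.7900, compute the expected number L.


Little's Law: L = lambda * W
= 7.9300 * 0.7900
= 6.2647

6.2647


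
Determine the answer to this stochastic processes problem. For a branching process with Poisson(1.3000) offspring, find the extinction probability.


Since mu = 1.3000 > 1, extinction prob q < 1.
Solve s = exp(mu*(s-1)) iteratively.
q = 0.5770

0.5770


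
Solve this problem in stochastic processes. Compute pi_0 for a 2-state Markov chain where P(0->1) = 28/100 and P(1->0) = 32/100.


Stationary distribution: pi_0 = p10/(p01+p10), pi_1 = p01/(p01+p10)
p01 = 0.2800, p10 = 0.3200
pi_0 = 0.5333

0.5333


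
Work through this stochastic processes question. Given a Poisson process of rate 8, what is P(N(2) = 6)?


P(N(t)=k) = (lambda*t)^k * exp(-lambda*t) / k!
lambda*t = 16
= 16^6 * exp(-16) / 6!
= 16777216 * 1.1254e-07 / 720
= 0.0026

0.0026


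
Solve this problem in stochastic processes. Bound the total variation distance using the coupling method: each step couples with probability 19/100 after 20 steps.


TV distance bound <= (1-delta)^n
= (1 - 0.1900)^20
= 0.8100^20
= 0.0148

0.0148


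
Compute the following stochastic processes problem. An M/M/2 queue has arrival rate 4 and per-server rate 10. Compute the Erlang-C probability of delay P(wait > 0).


a = lambda/mu = 0.4000
rho = a/c = 0.2000
Erlang-C formula applied:
C(c,a) = 0.0667

0.0667


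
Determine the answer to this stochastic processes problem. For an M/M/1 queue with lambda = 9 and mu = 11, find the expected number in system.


rho = 9/11 = 0.8182
L = rho/(1-rho)
= 0.8182/0.1818
= 4.5000

4.5000


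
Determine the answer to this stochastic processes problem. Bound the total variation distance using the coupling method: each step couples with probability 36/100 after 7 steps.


TV distance bound <= (1-delta)^n
= (1 - 0.3600)^7
= 0.6400^7
= 0.0440

0.0440


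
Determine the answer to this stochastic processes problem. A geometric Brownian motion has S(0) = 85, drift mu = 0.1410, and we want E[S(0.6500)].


E[S(t)] = S(0) * exp(mu * t)
= 85 * exp(0.1410 * 0.6500)
= 85 * 1.0960
= 93.1584

93.1584


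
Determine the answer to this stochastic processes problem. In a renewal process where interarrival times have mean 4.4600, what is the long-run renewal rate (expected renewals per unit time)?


Long-run renewal rate = 1/E(X)
= 1/4.4600
= 0.2242

0.2242


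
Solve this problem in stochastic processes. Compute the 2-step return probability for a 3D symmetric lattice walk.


P(return in 2 steps) = P(reverse first step) = 1/(2d)
= 1/6
= 0.1667

0.1667


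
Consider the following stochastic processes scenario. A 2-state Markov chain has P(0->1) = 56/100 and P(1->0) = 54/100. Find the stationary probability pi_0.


Stationary distribution: pi_0 = p10/(p01+p10), pi_1 = p01/(p01+p10)
p01 = 0.5600, p10 = 0.5400
pi_0 = 0.4909

0.4909


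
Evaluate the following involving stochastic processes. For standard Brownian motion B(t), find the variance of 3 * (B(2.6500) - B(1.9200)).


Var(alpha*(B(t)-B(s))) = alpha^2 * (t-s)
= 3^2 * (2.6500 - 1.9200)
= 9 * 0.7300
= 6.5700

6.5700


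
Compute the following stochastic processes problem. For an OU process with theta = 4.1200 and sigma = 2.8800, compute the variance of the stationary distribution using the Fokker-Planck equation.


Stationary variance = sigma^2 / (2*theta)
= 2.8800^2 / (2*4.1200)
= 8.2944 / 8.2400
= 1.0066

1.0066


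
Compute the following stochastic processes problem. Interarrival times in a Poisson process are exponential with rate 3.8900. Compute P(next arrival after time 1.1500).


P(X > t) = exp(-lambda * t)
= exp(-3.8900 * 1.1500)
= exp(-4.4735) = 0.0114

0.0114


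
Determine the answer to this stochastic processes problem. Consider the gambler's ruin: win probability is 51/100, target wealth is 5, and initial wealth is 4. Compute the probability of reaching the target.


Gambler's ruin formula:
r = q/p = 0.4900/0.5100 = 0.9608
P(win) = (1 - r^i)/(1 - r^N)
= (1 - 0.9608^4)/(1 - 0.9608^5)
= 0.8157

0.8157


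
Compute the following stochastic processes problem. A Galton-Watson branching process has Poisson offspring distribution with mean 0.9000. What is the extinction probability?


Since mu = 0.9000 <= 1, extinction probability = 1.

1.0000


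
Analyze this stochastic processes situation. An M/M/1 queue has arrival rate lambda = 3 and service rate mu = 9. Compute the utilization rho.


rho = lambda/mu
= 3/9
= 0.3333

0.3333


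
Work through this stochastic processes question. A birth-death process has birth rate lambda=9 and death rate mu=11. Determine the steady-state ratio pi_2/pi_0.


For birth-death process, pi_n/pi_0 = (lambda/mu)^n
= (9/11)^2
= 0.6694

0.6694


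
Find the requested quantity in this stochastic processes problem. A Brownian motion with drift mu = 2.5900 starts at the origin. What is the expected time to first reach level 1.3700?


Expected first passage time = a/mu
= 1.3700/2.5900
= 0.5290

0.5290


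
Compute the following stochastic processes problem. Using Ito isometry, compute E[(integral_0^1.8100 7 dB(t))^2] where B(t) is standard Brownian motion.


By Ito isometry: E[(int f dB)^2] = int f^2 dt
= 7^2 * 1.8100
= 49 * 1.8100 = 88.6900

88.6900


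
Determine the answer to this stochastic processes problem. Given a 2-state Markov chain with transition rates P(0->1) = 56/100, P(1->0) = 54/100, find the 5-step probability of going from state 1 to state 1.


Computing P^5 by matrix multiplication.
P = [[0.4400, 0.5600], [0.5400, 0.4600]]
After raising P to the power 5:
P^5(1,1) = 0.5091

0.5091


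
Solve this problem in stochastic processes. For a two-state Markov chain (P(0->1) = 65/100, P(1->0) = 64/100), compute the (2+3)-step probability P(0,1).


P^5 = P^2 * P^3
Computing via matrix multiplication of the transition matrix.
Entry (0,1) of P^5 = 0.5049

0.5049


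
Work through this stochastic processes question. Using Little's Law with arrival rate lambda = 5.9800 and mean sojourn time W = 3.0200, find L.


Little's Law: L = lambda * W
= 5.9800 * 3.0200
= 18.0596

18.0596


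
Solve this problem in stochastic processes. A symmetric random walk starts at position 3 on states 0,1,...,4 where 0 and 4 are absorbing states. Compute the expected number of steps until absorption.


For symmetric RW on 0,...,N with absorbing barriers, E(i) = i*(N-i)
E(3) = 3 * 1 = 3

3


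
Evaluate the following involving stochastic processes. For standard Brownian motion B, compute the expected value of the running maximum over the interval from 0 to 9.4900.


E(max B(s)) = sqrt(2t/pi)
= sqrt(2*9.4900/pi)
= sqrt(6.0415)
= 2.4580

2.4580


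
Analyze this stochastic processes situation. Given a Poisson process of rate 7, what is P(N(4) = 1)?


P(N(t)=k) = (lambda*t)^k * exp(-lambda*t) / k!
lambda*t = 28
= 28^1 * exp(-28) / 1!
= 28 * 6.9144e-13 / 1
= 1.9360e-11

1.9360e-11


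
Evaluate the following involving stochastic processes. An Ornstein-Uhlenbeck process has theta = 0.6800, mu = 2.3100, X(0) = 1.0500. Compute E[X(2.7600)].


E[X(t)] = mu + (X(0) - mu)*exp(-theta*t)
= 2.3100 + (1.0500 - 2.3100)*exp(-0.6800*2.7600)
= 2.3100 + -1.2600 * 0.1531
= 2.1171

2.1171


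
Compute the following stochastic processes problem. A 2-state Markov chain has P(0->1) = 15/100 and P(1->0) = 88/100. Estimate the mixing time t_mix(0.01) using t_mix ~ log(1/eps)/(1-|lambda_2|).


lambda_2 = |1 - p01 - p10| = |1 - 0.1500 - 0.8800| = 0.0300
t_mix ~ log(1/eps)/(1 - |lambda_2|)
= log(100)/(1 - 0.0300) = 4.6052/0.9700
= 4.7476

4.7476


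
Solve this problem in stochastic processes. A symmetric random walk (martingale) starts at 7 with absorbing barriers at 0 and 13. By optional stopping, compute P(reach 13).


By optional stopping theorem: E(M at tau) = M(0) = 7
P(hit 13)*13 + P(hit 0)*0 = 7
P(hit 13) = (7 - 0)/(13 - 0) = 7/13 = 0.5385

0.5385


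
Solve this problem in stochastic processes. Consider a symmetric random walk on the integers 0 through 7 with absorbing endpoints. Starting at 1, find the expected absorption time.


For symmetric RW on 0,...,N with absorbing barriers, E(i) = i*(N-i)
E(1) = 1 * 6 = 6

6


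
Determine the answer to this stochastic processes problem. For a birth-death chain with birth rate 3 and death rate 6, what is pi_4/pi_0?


For birth-death process, pi_n/pi_0 = (lambda/mu)^n
= (3/6)^4
= 0.0625

0.0625


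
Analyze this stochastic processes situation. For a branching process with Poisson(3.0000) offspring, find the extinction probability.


Since mu = 3.0000 > 1, extinction prob q < 1.
Solve s = exp(mu*(s-1)) iteratively.
q = 0.0595

0.0595


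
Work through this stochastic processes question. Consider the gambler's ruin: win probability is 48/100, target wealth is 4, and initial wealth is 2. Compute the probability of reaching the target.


Gambler's ruin formula:
r = q/p = 0.5200/0.4800 = 1.0833
P(win) = (1 - r^i)/(1 - r^N)
= (1 - 1.0833^2)/(1 - 1.0833^4)
= 0.4601

0.4601


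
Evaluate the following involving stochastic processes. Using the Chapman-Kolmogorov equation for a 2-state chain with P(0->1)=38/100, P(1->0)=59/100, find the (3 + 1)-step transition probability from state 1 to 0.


P^4 = P^3 * P^1
Computing via matrix multiplication of the transition matrix.
Entry (1,0) of P^4 = 0.6082

0.6082


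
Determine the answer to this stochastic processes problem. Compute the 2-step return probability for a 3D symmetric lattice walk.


P(return in 2 steps) = P(reverse first step) = 1/(2d)
= 1/6
= 0.1667

0.1667


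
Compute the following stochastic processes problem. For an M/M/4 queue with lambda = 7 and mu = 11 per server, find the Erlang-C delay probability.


a = lambda/mu = 0.6364
rho = a/c = 0.1591
Erlang-C formula applied:
C(c,a) = 0.0043

0.0043


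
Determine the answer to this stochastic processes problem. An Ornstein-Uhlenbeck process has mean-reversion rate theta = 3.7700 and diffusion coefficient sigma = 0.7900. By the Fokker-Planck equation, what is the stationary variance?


Stationary variance = sigma^2 / (2*theta)
= 0.7900^2 / (2*3.7700)
= 0.6241 / 7.5400
= 0.0828

0.0828


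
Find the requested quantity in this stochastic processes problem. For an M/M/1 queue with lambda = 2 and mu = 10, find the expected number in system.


rho = 2/10 = 0.2000
L = rho/(1-rho)
= 0.2000/0.8000
= 0.2500

0.2500


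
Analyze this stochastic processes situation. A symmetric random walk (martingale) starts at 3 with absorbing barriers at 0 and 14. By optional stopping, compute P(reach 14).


By optional stopping theorem: E(M at tau) = M(0) = 3
P(hit 14)*14 + P(hit 0)*0 = 3
P(hit 14) = (3 - 0)/(14 - 0) = 3/14 = 0.2143

0.2143


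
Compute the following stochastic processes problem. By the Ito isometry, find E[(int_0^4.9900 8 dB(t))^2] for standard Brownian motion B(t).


By Ito isometry: E[(int f dB)^2] = int f^2 dt
= 8^2 * 4.9900
= 64 * 4.9900 = 319.3600

319.3600


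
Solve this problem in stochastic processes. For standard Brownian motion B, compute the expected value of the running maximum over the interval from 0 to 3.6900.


E(max B(s)) = sqrt(2t/pi)
= sqrt(2*3.6900/pi)
= sqrt(2.3491)
= 1.5327

1.5327


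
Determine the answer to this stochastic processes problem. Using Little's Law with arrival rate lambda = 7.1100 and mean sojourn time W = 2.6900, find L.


Little's Law: L = lambda * W
= 7.1100 * 2.6900
= 19.1259

19.1259


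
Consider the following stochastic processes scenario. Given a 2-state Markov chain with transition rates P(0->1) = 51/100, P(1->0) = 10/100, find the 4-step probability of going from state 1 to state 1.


Computing P^4 by matrix multiplication.
P = [[0.4900, 0.5100], [0.1000, 0.9000]]
After raising P to the power 4:
P^4(1,1) = 0.8399

0.8399


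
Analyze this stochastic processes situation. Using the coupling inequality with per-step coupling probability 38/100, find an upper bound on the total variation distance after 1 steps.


TV distance bound <= (1-delta)^n
= (1 - 0.3800)^1
= 0.6200^1
= 0.6200

0.6200


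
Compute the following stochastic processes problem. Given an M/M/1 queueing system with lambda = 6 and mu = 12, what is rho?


rho = lambda/mu
= 6/12
= 0.5000

0.5000


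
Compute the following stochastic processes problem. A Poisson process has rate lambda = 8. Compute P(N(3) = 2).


P(N(t)=k) = (lambda*t)^k * exp(-lambda*t) / k!
lambda*t = 24
= 24^2 * exp(-24) / 2!
= 576 * 3.7751e-11 / 2
= 1.0872e-08

1.0872e-08


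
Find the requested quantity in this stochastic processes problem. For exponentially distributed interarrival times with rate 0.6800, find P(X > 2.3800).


P(X > t) = exp(-lambda * t)
= exp(-0.6800 * 2.3800)
= exp(-1.6184) = 0.1982

0.1982


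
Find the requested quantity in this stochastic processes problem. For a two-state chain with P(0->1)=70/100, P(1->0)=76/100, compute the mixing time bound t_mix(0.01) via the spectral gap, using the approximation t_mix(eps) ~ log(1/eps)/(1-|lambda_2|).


lambda_2 = |1 - p01 - p10| = |1 - 0.7000 - 0.7600| = 0.4600
t_mix ~ log(1/eps)/(1 - |lambda_2|)
= log(100)/(1 - 0.4600) = 4.6052/0.5400
= 8.5281

8.5281


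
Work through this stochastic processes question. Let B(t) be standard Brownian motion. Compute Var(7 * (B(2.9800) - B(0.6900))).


Var(alpha*(B(t)-B(s))) = alpha^2 * (t-s)
= 7^2 * (2.9800 - 0.6900)
= 49 * 2.2900
= 112.2100

112.2100


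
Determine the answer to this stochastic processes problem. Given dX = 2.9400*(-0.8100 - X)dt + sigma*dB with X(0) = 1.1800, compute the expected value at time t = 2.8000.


E[X(t)] = mu + (X(0) - mu)*exp(-theta*t)
= -0.8100 + (1.1800 - -0.8100)*exp(-2.9400*2.8000)
= -0.8100 + 1.9900 * 2.6600e-04
= -0.8095

-0.8095


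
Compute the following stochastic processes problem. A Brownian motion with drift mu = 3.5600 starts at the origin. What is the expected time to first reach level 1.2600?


Expected first passage time = a/mu
= 1.2600/3.5600
= 0.3539

0.3539


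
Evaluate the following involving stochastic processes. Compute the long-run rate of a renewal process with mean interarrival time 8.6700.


Long-run renewal rate = 1/E(X)
= 1/8.6700
= 0.1153

0.1153


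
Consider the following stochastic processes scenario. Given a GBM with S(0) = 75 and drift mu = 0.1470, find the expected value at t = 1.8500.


E[S(t)] = S(0) * exp(mu * t)
= 75 * exp(0.1470 * 1.8500)
= 75 * 1.3125
= 98.4391

98.4391


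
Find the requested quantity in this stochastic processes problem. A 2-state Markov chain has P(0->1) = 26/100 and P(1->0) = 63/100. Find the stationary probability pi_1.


Stationary distribution: pi_0 = p10/(p01+p10), pi_1 = p01/(p01+p10)
p01 = 0.2600, p10 = 0.6300
pi_1 = 0.2921

0.2921


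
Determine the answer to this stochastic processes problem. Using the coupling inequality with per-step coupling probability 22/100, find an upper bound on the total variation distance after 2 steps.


TV distance bound <= (1-delta)^n
= (1 - 0.2200)^2
= 0.7800^2
= 0.6084

0.6084


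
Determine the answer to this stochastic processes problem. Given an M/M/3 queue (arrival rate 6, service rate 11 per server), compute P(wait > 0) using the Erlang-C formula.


a = lambda/mu = 0.5455
rho = a/c = 0.1818
Erlang-C formula applied:
C(c,a) = 0.0191

0.0191


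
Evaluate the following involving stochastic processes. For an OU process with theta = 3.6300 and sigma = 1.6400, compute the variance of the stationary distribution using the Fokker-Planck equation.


Stationary variance = sigma^2 / (2*theta)
= 1.6400^2 / (2*3.6300)
= 2.6896 / 7.2600
= 0.3705

0.3705


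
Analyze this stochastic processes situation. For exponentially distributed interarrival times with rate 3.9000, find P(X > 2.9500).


P(X > t) = exp(-lambda * t)
= exp(-3.9000 * 2.9500)
= exp(-11.5050) = 1.0080e-05

1.0080e-05


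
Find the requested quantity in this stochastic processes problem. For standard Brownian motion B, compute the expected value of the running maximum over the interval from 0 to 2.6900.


E(max B(s)) = sqrt(2t/pi)
= sqrt(2*2.6900/pi)
= sqrt(1.7125)
= 1.3086

1.3086


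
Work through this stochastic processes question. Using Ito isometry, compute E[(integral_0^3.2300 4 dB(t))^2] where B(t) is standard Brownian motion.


By Ito isometry: E[(int f dB)^2] = int f^2 dt
= 4^2 * 3.2300
= 16 * 3.2300 = 51.6800

51.6800


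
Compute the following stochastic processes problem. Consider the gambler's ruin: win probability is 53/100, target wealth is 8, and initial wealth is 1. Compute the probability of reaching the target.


Gambler's ruin formula:
r = q/p = 0.4700/0.5300 = 0.8868
P(win) = (1 - r^i)/(1 - r^N)
= (1 - 0.8868^1)/(1 - 0.8868^8)
= 0.1833

0.1833


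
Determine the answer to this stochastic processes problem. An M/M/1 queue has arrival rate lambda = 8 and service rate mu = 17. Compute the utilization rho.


rho = lambda/mu
= 8/17
= 0.4706

0.4706


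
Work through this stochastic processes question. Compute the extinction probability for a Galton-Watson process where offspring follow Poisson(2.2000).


Since mu = 2.2000 > 1, extinction prob q < 1.
Solve s = exp(mu*(s-1)) iteratively.
q = 0.1563

0.1563


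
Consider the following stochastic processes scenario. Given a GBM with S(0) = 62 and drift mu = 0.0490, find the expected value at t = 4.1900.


E[S(t)] = S(0) * exp(mu * t)
= 62 * exp(0.0490 * 4.1900)
= 62 * 1.2279
= 76.1302

76.1302


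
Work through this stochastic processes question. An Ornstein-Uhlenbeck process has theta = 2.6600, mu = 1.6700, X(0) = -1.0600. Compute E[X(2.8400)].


E[X(t)] = mu + (X(0) - mu)*exp(-theta*t)
= 1.6700 + (-1.0600 - 1.6700)*exp(-2.6600*2.8400)
= 1.6700 + -2.7300 * 5.2380e-04
= 1.6686

1.6686


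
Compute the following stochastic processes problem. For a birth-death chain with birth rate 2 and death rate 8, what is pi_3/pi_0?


For birth-death process, pi_n/pi_0 = (lambda/mu)^n
= (2/8)^3
= 0.0156

0.0156


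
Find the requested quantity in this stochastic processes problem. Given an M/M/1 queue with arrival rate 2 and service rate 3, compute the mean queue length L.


rho = 2/3 = 0.6667
L = rho/(1-rho)
= 0.6667/0.3333
= 2.0000

2.0000


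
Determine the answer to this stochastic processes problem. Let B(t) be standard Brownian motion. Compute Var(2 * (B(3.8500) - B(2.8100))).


Var(alpha*(B(t)-B(s))) = alpha^2 * (t-s)
= 2^2 * (3.8500 - 2.8100)
= 4 * 1.0400
= 4.1600

4.1600


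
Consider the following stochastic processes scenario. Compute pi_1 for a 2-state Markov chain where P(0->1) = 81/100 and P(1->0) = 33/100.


Stationary distribution: pi_0 = p10/(p01+p10), pi_1 = p01/(p01+p10)
p01 = 0.8100, p10 = 0.3300
pi_1 = 0.7105

0.7105


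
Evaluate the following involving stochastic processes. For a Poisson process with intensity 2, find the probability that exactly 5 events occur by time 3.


P(N(t)=k) = (lambda*t)^k * exp(-lambda*t) / k!
lambda*t = 6
= 6^5 * exp(-6) / 5!
= 7776 * 0.0025 / 120
= 0.1606

0.1606


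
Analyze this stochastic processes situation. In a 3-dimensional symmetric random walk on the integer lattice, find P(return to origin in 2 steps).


P(return in 2 steps) = P(reverse first step) = 1/(2d)
= 1/6
= 0.1667

0.1667


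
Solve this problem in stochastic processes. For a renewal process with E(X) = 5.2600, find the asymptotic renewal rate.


Long-run renewal rate = 1/E(X)
= 1/5.2600
= 0.1901

0.1901


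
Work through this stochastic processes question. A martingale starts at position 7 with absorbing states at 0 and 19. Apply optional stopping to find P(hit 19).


By optional stopping theorem: E(M at tau) = M(0) = 7
P(hit 19)*19 + P(hit 0)*0 = 7
P(hit 19) = (7 - 0)/(19 - 0) = 7/19 = 0.3684

0.3684


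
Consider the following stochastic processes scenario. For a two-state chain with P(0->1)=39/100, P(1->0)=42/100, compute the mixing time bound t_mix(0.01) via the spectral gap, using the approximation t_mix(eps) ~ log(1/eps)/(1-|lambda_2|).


lambda_2 = |1 - p01 - p10| = |1 - 0.3900 - 0.4200| = 0.1900
t_mix ~ log(1/eps)/(1 - |lambda_2|)
= log(100)/(1 - 0.1900) = 4.6052/0.8100
= 5.6854

5.6854


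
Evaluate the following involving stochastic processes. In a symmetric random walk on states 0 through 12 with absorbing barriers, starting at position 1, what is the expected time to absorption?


For symmetric RW on 0,...,N with absorbing barriers, E(i) = i*(N-i)
E(1) = 1 * 11 = 11

11


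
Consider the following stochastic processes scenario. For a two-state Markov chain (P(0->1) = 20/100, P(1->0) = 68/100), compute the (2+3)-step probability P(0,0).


P^5 = P^2 * P^3
Computing via matrix multiplication of the transition matrix.
Entry (0,0) of P^5 = 0.7727

0.7727


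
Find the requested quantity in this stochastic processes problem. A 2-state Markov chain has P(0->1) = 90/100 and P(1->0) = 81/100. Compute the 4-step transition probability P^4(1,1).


Computing P^4 by matrix multiplication.
P = [[0.1000, 0.9000], [0.8100, 0.1900]]
After raising P to the power 4:
P^4(1,1) = 0.6467

0.6467


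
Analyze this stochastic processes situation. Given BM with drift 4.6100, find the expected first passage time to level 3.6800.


Expected first passage time = a/mu
= 3.6800/4.6100
= 0.7983

0.7983


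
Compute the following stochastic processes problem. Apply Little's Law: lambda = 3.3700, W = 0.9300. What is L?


Little's Law: L = lambda * W
= 3.3700 * 0.9300
= 3.1341

3.1341


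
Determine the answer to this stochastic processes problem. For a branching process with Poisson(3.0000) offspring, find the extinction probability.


Since mu = 3.0000 > 1, extinction prob q < 1.
Solve s = exp(mu*(s-1)) iteratively.
q = 0.0595

0.0595


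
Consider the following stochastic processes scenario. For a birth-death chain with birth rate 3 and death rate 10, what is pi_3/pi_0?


For birth-death process, pi_n/pi_0 = (lambda/mu)^n
= (3/10)^3
= 0.0270

0.0270


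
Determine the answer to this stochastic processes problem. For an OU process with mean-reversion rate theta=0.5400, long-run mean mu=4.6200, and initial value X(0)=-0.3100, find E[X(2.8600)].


E[X(t)] = mu + (X(0) - mu)*exp(-theta*t)
= 4.6200 + (-0.3100 - 4.6200)*exp(-0.5400*2.8600)
= 4.6200 + -4.9300 * 0.2134
= 3.5677

3.5677


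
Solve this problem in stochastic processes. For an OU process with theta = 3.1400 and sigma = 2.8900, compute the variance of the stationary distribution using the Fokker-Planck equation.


Stationary variance = sigma^2 / (2*theta)
= 2.8900^2 / (2*3.1400)
= 8.3521 / 6.2800
= 1.3300

1.3300


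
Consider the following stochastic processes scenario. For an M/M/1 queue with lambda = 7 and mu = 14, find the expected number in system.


rho = 7/14 = 0.5000
L = rho/(1-rho)
= 0.5000/0.5000
= 1.0000

1.0000


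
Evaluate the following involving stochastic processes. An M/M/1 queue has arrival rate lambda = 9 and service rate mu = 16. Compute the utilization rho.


rho = lambda/mu
= 9/16
= 0.5625

0.5625


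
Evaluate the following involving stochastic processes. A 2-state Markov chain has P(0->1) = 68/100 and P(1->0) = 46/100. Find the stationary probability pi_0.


Stationary distribution: pi_0 = p10/(p01+p10), pi_1 = p01/(p01+p10)
p01 = 0.6800, p10 = 0.4600
pi_0 = 0.4035

0.4035


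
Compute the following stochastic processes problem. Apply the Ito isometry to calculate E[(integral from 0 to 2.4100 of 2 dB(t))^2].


By Ito isometry: E[(int f dB)^2] = int f^2 dt
= 2^2 * 2.4100
= 4 * 2.4100 = 9.6400

9.6400


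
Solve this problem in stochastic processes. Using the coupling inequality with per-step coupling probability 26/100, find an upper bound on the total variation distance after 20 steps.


TV distance bound <= (1-delta)^n
= (1 - 0.2600)^20
= 0.7400^20
= 0.0024

0.0024


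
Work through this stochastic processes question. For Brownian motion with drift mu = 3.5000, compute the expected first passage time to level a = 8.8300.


Expected first passage time = a/mu
= 8.8300/3.5000
= 2.5229

2.5229


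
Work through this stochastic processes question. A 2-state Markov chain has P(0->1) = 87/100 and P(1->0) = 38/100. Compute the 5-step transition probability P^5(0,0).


Computing P^5 by matrix multiplication.
P = [[0.1300, 0.8700], [0.3800, 0.6200]]
After raising P to the power 5:
P^5(0,0) = 0.3033

0.3033


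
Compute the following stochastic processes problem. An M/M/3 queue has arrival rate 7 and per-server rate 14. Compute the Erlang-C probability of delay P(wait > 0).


a = lambda/mu = 0.5000
rho = a/c = 0.1667
Erlang-C formula applied:
C(c,a) = 0.0152

0.0152


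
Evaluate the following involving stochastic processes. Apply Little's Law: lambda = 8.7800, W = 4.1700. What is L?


Little's Law: L = lambda * W
= 8.7800 * 4.1700
= 36.6126

36.6126


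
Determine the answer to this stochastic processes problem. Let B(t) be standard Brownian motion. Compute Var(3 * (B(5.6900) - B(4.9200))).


Var(alpha*(B(t)-B(s))) = alpha^2 * (t-s)
= 3^2 * (5.6900 - 4.9200)
= 9 * 0.7700
= 6.9300

6.9300


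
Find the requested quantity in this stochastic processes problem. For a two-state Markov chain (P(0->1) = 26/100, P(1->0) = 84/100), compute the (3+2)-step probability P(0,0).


P^5 = P^3 * P^2
Computing via matrix multiplication of the transition matrix.
Entry (0,0) of P^5 = 0.7636

0.7636


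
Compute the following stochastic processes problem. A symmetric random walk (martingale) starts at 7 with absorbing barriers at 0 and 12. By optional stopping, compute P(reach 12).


By optional stopping theorem: E(M at tau) = M(0) = 7
P(hit 12)*12 + P(hit 0)*0 = 7
P(hit 12) = (7 - 0)/(12 - 0) = 7/12 = 0.5833

0.5833


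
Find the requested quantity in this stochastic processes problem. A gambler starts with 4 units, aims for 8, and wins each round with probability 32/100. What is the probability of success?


Gambler's ruin formula:
r = q/p = 0.6800/0.3200 = 2.1250
P(win) = (1 - r^i)/(1 - r^N)
= (1 - 2.1250^4)/(1 - 2.1250^8)
= 0.0467

0.0467


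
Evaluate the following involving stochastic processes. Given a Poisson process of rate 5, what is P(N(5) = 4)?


P(N(t)=k) = (lambda*t)^k * exp(-lambda*t) / k!
lambda*t = 25
= 25^4 * exp(-25) / 4!
= 390625 * 1.3888e-11 / 24
= 2.2604e-07

2.2604e-07


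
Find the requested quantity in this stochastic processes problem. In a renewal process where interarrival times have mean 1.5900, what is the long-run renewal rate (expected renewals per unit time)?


Long-run renewal rate = 1/E(X)
= 1/1.5900
= 0.6289

0.6289


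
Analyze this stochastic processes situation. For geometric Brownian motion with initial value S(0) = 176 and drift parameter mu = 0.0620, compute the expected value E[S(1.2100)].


E[S(t)] = S(0) * exp(mu * t)
= 176 * exp(0.0620 * 1.2100)
= 176 * 1.0779
= 189.7114

189.7114


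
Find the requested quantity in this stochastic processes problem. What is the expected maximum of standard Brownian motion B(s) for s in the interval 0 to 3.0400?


E(max B(s)) = sqrt(2t/pi)
= sqrt(2*3.0400/pi)
= sqrt(1.9353)
= 1.3912

1.3912


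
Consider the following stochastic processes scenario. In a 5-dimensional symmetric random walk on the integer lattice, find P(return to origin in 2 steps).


P(return in 2 steps) = P(reverse first step) = 1/(2d)
= 1/10
= 0.1000

0.1000


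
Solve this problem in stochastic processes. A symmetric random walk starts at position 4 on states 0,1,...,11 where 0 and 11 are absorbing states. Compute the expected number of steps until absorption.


For symmetric RW on 0,...,N with absorbing barriers, E(i) = i*(N-i)
E(4) = 4 * 7 = 28

28


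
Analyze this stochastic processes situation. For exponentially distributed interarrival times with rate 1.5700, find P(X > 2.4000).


P(X > t) = exp(-lambda * t)
= exp(-1.5700 * 2.4000)
= exp(-3.7680) = 0.0231

0.0231


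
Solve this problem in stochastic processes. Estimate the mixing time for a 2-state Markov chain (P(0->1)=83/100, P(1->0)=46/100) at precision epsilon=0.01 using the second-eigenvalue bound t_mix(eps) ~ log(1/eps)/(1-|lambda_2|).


lambda_2 = |1 - p01 - p10| = |1 - 0.8300 - 0.4600| = 0.2900
t_mix ~ log(1/eps)/(1 - |lambda_2|)
= log(100)/(1 - 0.2900) = 4.6052/0.7100
= 6.4862

6.4862


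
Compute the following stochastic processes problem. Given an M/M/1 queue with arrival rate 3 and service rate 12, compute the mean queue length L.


rho = 3/12 = 0.2500
L = rho/(1-rho)
= 0.2500/0.7500
= 0.3333

0.3333


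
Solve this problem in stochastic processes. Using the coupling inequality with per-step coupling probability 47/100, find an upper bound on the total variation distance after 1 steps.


TV distance bound <= (1-delta)^n
= (1 - 0.4700)^1
= 0.5300^1
= 0.5300

0.5300


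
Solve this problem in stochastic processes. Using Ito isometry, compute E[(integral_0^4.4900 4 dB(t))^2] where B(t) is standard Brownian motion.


By Ito isometry: E[(int f dB)^2] = int f^2 dt
= 4^2 * 4.4900
= 16 * 4.4900 = 71.8400

71.8400


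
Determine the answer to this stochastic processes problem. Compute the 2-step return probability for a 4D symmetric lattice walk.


P(return in 2 steps) = P(reverse first step) = 1/(2d)
= 1/8
= 0.1250

0.1250


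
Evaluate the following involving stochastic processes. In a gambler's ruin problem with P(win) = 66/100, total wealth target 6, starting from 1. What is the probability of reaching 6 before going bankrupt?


Gambler's ruin formula:
r = q/p = 0.3400/0.6600 = 0.5152
P(win) = (1 - r^i)/(1 - r^N)
= (1 - 0.5152^1)/(1 - 0.5152^6)
= 0.4941

0.4941


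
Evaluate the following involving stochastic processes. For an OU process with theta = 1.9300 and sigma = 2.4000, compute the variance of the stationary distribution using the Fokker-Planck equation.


Stationary variance = sigma^2 / (2*theta)
= 2.4000^2 / (2*1.9300)
= 5.7600 / 3.8600
= 1.4922

1.4922


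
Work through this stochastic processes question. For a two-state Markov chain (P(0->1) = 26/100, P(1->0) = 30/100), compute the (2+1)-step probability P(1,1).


P^3 = P^2 * P^1
Computing via matrix multiplication of the transition matrix.
Entry (1,1) of P^3 = 0.5099

0.5099


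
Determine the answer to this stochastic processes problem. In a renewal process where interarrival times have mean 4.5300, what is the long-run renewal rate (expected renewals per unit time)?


Long-run renewal rate = 1/E(X)
= 1/4.5300
= 0.2208

0.2208


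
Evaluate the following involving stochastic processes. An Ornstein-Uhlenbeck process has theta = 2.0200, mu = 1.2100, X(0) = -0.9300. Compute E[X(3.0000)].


E[X(t)] = mu + (X(0) - mu)*exp(-theta*t)
= 1.2100 + (-0.9300 - 1.2100)*exp(-2.0200*3.0000)
= 1.2100 + -2.1400 * 0.0023
= 1.2050

1.2050


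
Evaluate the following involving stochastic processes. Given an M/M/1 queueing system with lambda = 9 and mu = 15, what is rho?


rho = lambda/mu
= 9/15
= 0.6000

0.6000


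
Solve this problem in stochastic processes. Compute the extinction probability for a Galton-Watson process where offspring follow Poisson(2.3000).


Since mu = 2.3000 > 1, extinction prob q < 1.
Solve s = exp(mu*(s-1)) iteratively.
q = 0.1376

0.1376


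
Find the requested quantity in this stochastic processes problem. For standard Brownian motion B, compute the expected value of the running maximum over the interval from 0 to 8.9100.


E(max B(s)) = sqrt(2t/pi)
= sqrt(2*8.9100/pi)
= sqrt(5.6723)
= 2.3817

2.3817


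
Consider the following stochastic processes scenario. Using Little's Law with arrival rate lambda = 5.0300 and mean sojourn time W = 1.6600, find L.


Little's Law: L = lambda * W
= 5.0300 * 1.6600
= 8.3498

8.3498


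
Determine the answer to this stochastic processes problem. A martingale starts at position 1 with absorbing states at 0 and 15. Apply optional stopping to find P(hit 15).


By optional stopping theorem: E(M at tau) = M(0) = 1
P(hit 15)*15 + P(hit 0)*0 = 1
P(hit 15) = (1 - 0)/(15 - 0) = 1/15 = 0.0667

0.0667


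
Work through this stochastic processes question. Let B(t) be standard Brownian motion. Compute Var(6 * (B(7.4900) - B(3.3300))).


Var(alpha*(B(t)-B(s))) = alpha^2 * (t-s)
= 6^2 * (7.4900 - 3.3300)
= 36 * 4.1600
= 149.7600

149.7600


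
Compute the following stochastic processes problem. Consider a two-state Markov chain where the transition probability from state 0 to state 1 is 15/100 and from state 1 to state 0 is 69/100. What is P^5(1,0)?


Computing P^5 by matrix multiplication.
P = [[0.8500, 0.1500], [0.6900, 0.3100]]
After raising P to the power 5:
P^5(1,0) = 0.8213

0.8213


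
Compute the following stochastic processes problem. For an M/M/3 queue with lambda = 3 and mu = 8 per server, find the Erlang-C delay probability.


a = lambda/mu = 0.3750
rho = a/c = 0.1250
Erlang-C formula applied:
C(c,a) = 0.0069

0.0069


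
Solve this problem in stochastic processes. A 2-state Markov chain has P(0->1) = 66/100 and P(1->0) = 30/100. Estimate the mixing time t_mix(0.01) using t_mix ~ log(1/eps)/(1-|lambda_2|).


lambda_2 = |1 - p01 - p10| = |1 - 0.6600 - 0.3000| = 0.0400
t_mix ~ log(1/eps)/(1 - |lambda_2|)
= log(100)/(1 - 0.0400) = 4.6052/0.9600
= 4.7971

4.7971


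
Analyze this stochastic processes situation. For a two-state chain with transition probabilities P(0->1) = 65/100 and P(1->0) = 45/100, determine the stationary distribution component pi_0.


Stationary distribution: pi_0 = p10/(p01+p10), pi_1 = p01/(p01+p10)
p01 = 0.6500, p10 = 0.4500
pi_0 = 0.4091

0.4091


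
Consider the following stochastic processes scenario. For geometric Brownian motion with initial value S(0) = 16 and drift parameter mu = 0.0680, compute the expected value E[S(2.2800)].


E[S(t)] = S(0) * exp(mu * t)
= 16 * exp(0.0680 * 2.2800)
= 16 * 1.1677
= 18.6833

18.6833


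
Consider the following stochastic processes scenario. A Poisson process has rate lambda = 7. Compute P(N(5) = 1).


P(N(t)=k) = (lambda*t)^k * exp(-lambda*t) / k!
lambda*t = 35
= 35^1 * exp(-35) / 1!
= 35 * 6.3051e-16 / 1
= 2.2068e-14

2.2068e-14


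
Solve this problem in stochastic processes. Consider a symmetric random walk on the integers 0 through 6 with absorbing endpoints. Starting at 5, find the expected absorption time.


For symmetric RW on 0,...,N with absorbing barriers, E(i) = i*(N-i)
E(5) = 5 * 1 = 5

5


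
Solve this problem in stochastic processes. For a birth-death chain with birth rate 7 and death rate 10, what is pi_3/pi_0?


For birth-death process, pi_n/pi_0 = (lambda/mu)^n
= (7/10)^3
= 0.3430

0.3430


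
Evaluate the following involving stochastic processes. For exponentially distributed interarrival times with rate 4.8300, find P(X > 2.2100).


P(X > t) = exp(-lambda * t)
= exp(-4.8300 * 2.2100)
= exp(-10.6743) = 2.3132e-05

2.3132e-05


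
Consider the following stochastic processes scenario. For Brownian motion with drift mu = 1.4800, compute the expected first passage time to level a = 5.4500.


Expected first passage time = a/mu
= 5.4500/1.4800
= 3.6824

3.6824


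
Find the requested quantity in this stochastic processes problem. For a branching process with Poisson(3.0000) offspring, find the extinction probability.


Since mu = 3.0000 > 1, extinction prob q < 1.
Solve s = exp(mu*(s-1)) iteratively.
q = 0.0595

0.0595


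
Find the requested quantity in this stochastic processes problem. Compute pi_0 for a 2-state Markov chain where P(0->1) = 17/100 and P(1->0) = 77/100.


Stationary distribution: pi_0 = p10/(p01+p10), pi_1 = p01/(p01+p10)
p01 = 0.1700, p10 = 0.7700
pi_0 = 0.8191

0.8191


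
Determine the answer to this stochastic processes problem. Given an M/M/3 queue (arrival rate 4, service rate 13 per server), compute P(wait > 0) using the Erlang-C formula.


a = lambda/mu = 0.3077
rho = a/c = 0.1026
Erlang-C formula applied:
C(c,a) = 0.0040

0.0040


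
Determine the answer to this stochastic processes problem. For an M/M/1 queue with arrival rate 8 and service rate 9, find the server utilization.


rho = lambda/mu
= 8/9
= 0.8889

0.8889


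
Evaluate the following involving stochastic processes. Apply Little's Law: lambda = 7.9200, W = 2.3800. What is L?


Little's Law: L = lambda * W
= 7.9200 * 2.3800
= 18.8496

18.8496


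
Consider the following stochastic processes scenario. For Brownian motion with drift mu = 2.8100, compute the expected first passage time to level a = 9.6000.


Expected first passage time = a/mu
= 9.6000/2.8100
= 3.4164

3.4164


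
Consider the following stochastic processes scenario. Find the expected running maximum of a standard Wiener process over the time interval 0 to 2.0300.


E(max B(s)) = sqrt(2t/pi)
= sqrt(2*2.0300/pi)
= sqrt(1.2923)
= 1.1368

1.1368


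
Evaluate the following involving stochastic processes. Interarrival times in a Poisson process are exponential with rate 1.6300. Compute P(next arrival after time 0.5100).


P(X > t) = exp(-lambda * t)
= exp(-1.6300 * 0.5100)
= exp(-0.8313) = 0.4355

0.4355


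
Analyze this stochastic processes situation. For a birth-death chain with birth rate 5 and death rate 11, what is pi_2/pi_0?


For birth-death process, pi_n/pi_0 = (lambda/mu)^n
= (5/11)^2
= 0.2066

0.2066


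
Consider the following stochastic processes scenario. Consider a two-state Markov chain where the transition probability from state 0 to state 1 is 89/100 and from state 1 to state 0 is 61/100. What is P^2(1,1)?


Computing P^2 by matrix multiplication.
P = [[0.1100, 0.8900], [0.6100, 0.3900]]
After raising P to the power 2:
P^2(1,1) = 0.6950

0.6950


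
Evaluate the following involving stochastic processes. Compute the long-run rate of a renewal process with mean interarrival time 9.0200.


Long-run renewal rate = 1/E(X)
= 1/9.0200
= 0.1109

0.1109


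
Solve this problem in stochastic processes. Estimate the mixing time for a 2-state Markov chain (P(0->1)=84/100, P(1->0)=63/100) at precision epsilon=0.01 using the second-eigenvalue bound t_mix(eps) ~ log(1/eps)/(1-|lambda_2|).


lambda_2 = |1 - p01 - p10| = |1 - 0.8400 - 0.6300| = 0.4700
t_mix ~ log(1/eps)/(1 - |lambda_2|)
= log(100)/(1 - 0.4700) = 4.6052/0.5300
= 8.6890

8.6890


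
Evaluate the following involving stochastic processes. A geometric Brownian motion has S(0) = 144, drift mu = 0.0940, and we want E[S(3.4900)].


E[S(t)] = S(0) * exp(mu * t)
= 144 * exp(0.0940 * 3.4900)
= 144 * 1.3883
= 199.9112

199.9112
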